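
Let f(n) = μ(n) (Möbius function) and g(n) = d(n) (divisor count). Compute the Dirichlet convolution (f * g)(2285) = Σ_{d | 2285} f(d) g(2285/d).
(μ * d)(2285) = 1

Divisors of 2285: [1, 5, 457, 2285]. For each d | 2285:
  d = 1: μ(1) · d(2285/1) = 1 · 4 = 4
  d = 5: μ(5) · d(2285/5) = -1 · 2 = -2
  d = 457: μ(457) · d(2285/457) = -1 · 2 = -2
  d = 2285: μ(2285) · d(2285/2285) = 1 · 1 = 1
Summing: (μ * d)(2285) = 4 + -2 + -2 + 1 = 1.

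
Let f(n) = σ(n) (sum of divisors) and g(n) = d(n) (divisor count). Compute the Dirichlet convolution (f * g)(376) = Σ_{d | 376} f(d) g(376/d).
(σ * d)(376) = 2100

Divisors of 376: [1, 2, 4, 8, 47, 94, 188, 376]. For each d | 376:
  d = 1: σ(1) · d(376/1) = 1 · 8 = 8
  d = 2: σ(2) · d(376/2) = 3 · 6 = 18
  d = 4: σ(4) · d(376/4) = 7 · 4 = 28
  d = 8: σ(8) · d(376/8) = 15 · 2 = 30
  d = 47: σ(47) · d(376/47) = 48 · 4 = 192
  d = 94: σ(94) · d(376/94) = 144 · 3 = 432
  d = 188: σ(188) · d(376/188) = 336 · 2 = 672
  d = 376: σ(376) · d(376/376) = 720 · 1 = 720
Summing: (σ * d)(376) = 8 + 18 + 28 + 30 + 192 + 432 + 672 + 720 = 2100.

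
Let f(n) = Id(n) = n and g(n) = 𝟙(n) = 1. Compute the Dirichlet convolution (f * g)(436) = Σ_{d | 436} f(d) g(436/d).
(Id * 𝟙)(436) = 770

Divisors of 436: [1, 2, 4, 109, 218, 436]. For each d | 436:
  d = 1: Id(1) · 𝟙(436/1) = 1 · 1 = 1
  d = 2: Id(2) · 𝟙(436/2) = 2 · 1 = 2
  d = 4: Id(4) · 𝟙(436/4) = 4 · 1 = 4
  d = 109: Id(109) · 𝟙(436/109) = 109 · 1 = 109
  d = 218: Id(218) · 𝟙(436/218) = 218 · 1 = 218
  d = 436: Id(436) · 𝟙(436/436) = 436 · 1 = 436
Summing: (Id * 𝟙)(436) = 1 + 2 + 4 + 109 + 218 + 436 = 770.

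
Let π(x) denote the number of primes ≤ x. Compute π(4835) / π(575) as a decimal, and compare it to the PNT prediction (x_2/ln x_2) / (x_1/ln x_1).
π(4835)/π(575) = 650/105 ≈ 6.1905;  PNT prediction ≈ 6.2982.

π(575) = 105 and π(4835) = 650, so π(4835)/π(575) ≈ 6.1905. The PNT-predicted ratio is (4835/ln(4835)) / (575/ln(575)) ≈ 6.2982. The two agree to within a few percent, as expected.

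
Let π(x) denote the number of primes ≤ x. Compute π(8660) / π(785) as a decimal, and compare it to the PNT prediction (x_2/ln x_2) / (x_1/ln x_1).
π(8660)/π(785) = 1077/137 ≈ 7.8613;  PNT prediction ≈ 8.1106.

π(785) = 137 and π(8660) = 1077, so π(8660)/π(785) ≈ 7.8613. The PNT-predicted ratio is (8660/ln(8660)) / (785/ln(785)) ≈ 8.1106. The two agree to within a few percent, as expected.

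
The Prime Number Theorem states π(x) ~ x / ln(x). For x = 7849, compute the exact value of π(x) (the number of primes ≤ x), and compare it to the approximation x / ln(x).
π(7849) = 991;  x/ln(x) ≈ 875.21;  relative error ≈ 11.68%.

Directly count primes up to 7849: π(7849) = 991. The PNT approximation gives 7849/ln(7849) ≈ 7849/8.96814 ≈ 875.21. Relative error (π(x) − x/ln(x)) / π(x) ≈ 11.68%; the approximation is known to undercount slightly (Li(x) is a better estimate).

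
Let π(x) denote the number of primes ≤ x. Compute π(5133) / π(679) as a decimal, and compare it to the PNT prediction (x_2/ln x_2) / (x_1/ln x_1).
π(5133)/π(679) = 685/123 ≈ 5.5691;  PNT prediction ≈ 5.7698.

π(679) = 123 and π(5133) = 685, so π(5133)/π(679) ≈ 5.5691. The PNT-predicted ratio is (5133/ln(5133)) / (679/ln(679)) ≈ 5.7698. The two agree to within a few percent, as expected.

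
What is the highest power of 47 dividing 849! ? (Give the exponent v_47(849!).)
v_47(849!) = 18

Legendre's formula: v_p(n!) = Σ_{k ≥ 1} ⌊n / p^k⌋. For p = 47, n = 849, the terms are:
  ⌊849/47^1⌋ = ⌊849/47⌋ = 18
(the next term ⌊849/47^2⌋ = 0, terminating the sum). Summing: v_47(849!) = 18 = 18.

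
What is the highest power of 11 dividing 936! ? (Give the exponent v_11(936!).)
v_11(936!) = 92

Legendre's formula: v_p(n!) = Σ_{k ≥ 1} ⌊n / p^k⌋. For p = 11, n = 936, the terms are:
  ⌊936/11^1⌋ = ⌊936/11⌋ = 85
  ⌊936/11^2⌋ = ⌊936/121⌋ = 7
(the next term ⌊936/11^3⌋ = 0, terminating the sum). Summing: v_11(936!) = 85 + 7 = 92.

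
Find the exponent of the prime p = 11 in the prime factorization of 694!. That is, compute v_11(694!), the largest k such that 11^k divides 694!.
v_11(694!) = 68

Legendre's formula: v_p(n!) = Σ_{k ≥ 1} ⌊n / p^k⌋. For p = 11, n = 694, the terms are:
  ⌊694/11^1⌋ = ⌊694/11⌋ = 63
  ⌊694/11^2⌋ = ⌊694/121⌋ = 5
(the next term ⌊694/11^3⌋ = 0, terminating the sum). Summing: v_11(694!) = 63 + 5 = 68.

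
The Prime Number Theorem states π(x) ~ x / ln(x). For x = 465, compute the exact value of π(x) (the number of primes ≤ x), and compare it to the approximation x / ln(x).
π(465) = 90;  x/ln(x) ≈ 75.71;  relative error ≈ 15.88%.

Directly count primes up to 465: π(465) = 90. The PNT approximation gives 465/ln(465) ≈ 465/6.14204 ≈ 75.71. Relative error (π(x) − x/ln(x)) / π(x) ≈ 15.88%; the approximation is known to undercount slightly (Li(x) is a better estimate).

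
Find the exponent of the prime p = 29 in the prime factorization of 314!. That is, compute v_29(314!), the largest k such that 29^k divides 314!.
v_29(314!) = 10

Legendre's formula: v_p(n!) = Σ_{k ≥ 1} ⌊n / p^k⌋. For p = 29, n = 314, the terms are:
  ⌊314/29^1⌋ = ⌊314/29⌋ = 10
(the next term ⌊314/29^2⌋ = 0, terminating the sum). Summing: v_29(314!) = 10 = 10.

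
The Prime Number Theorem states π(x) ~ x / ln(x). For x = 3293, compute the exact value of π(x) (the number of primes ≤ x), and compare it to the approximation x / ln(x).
π(3293) = 462;  x/ln(x) ≈ 406.57;  relative error ≈ 12.00%.

Directly count primes up to 3293: π(3293) = 462. The PNT approximation gives 3293/ln(3293) ≈ 3293/8.09955 ≈ 406.57. Relative error (π(x) − x/ln(x)) / π(x) ≈ 12.00%; the approximation is known to undercount slightly (Li(x) is a better estimate).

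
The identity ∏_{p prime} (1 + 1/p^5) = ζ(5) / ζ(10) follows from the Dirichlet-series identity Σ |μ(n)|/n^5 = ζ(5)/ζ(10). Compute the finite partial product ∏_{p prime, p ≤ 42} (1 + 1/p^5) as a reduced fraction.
∏ = 2294199100859320856712044015489323376462628228169728/2214697106235397372754351012341556576135326393821335

The primes p ≤ 42 are [2, 3, 5, 7, 11, 13, 17, 19, 23, 29, 31, 37, 41]. For each, (1 + 1/p^5) = (p^5 + 1)/p^5. Multiplying these fractions over p ∈ [2, 3, 5, 7, 11, 13, 17, 19, 23, 29, 31, 37, 41] gives 2294199100859320856712044015489323376462628228169728/2214697106235397372754351012341556576135326393821335. (In the limit P → ∞ this tends to ζ(5)/ζ(10).)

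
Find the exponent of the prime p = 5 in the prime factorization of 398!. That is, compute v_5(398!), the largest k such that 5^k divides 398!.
v_5(398!) = 97

Legendre's formula: v_p(n!) = Σ_{k ≥ 1} ⌊n / p^k⌋. For p = 5, n = 398, the terms are:
  ⌊398/5^1⌋ = ⌊398/5⌋ = 79
  ⌊398/5^2⌋ = ⌊398/25⌋ = 15
  ⌊398/5^3⌋ = ⌊398/125⌋ = 3
(the next term ⌊398/5^4⌋ = 0, terminating the sum). Summing: v_5(398!) = 79 + 15 + 3 = 97.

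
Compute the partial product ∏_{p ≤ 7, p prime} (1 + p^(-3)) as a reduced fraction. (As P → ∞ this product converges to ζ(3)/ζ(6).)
∏ = 1032/875

The primes p ≤ 7 are [2, 3, 5, 7]. For each, (1 + 1/p^3) = (p^3 + 1)/p^3. Multiplying these fractions over p ∈ [2, 3, 5, 7] gives 1032/875. (In the limit P → ∞ this tends to ζ(3)/ζ(6).)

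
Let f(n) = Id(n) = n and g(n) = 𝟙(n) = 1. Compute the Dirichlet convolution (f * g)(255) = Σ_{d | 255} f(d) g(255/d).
(Id * 𝟙)(255) = 432

Divisors of 255: [1, 3, 5, 15, 17, 51, 85, 255]. For each d | 255:
  d = 1: Id(1) · 𝟙(255/1) = 1 · 1 = 1
  d = 3: Id(3) · 𝟙(255/3) = 3 · 1 = 3
  d = 5: Id(5) · 𝟙(255/5) = 5 · 1 = 5
  d = 15: Id(15) · 𝟙(255/15) = 15 · 1 = 15
  d = 17: Id(17) · 𝟙(255/17) = 17 · 1 = 17
  d = 51: Id(51) · 𝟙(255/51) = 51 · 1 = 51
  d = 85: Id(85) · 𝟙(255/85) = 85 · 1 = 85
  d = 255: Id(255) · 𝟙(255/255) = 255 · 1 = 255
Summing: (Id * 𝟙)(255) = 1 + 3 + 5 + 15 + 17 + 51 + 85 + 255 = 432.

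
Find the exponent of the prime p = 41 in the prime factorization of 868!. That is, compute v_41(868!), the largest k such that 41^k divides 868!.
v_41(868!) = 21

Legendre's formula: v_p(n!) = Σ_{k ≥ 1} ⌊n / p^k⌋. For p = 41, n = 868, the terms are:
  ⌊868/41^1⌋ = ⌊868/41⌋ = 21
(the next term ⌊868/41^2⌋ = 0, terminating the sum). Summing: v_41(868!) = 21 = 21.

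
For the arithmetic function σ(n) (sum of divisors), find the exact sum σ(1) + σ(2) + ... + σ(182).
Σ_{n ≤ 182} σ(n) = 27338

Compute σ(n) for each 1 ≤ n ≤ 182: σ(1) = 1, σ(2) = 3, σ(3) = 4, σ(4) = 7, σ(5) = 6, σ(6) = 12, σ(7) = 8, σ(8) = 15, σ(9) = 13, σ(10) = 18, σ(11) = 12, σ(12) = 28, σ(13) = 14, σ(14) = 24, σ(15) = 24, σ(16) = 31, σ(17) = 18, σ(18) = 39, σ(19) = 20, σ(20) = 42, σ(21) = 32, σ(22) = 36, σ(23) = 24, σ(24) = 60, σ(25) = 31, σ(26) = 42, σ(27) = 40, σ(28) = 56, σ(29) = 30, σ(30) = 72, σ(31) = 32, σ(32) = 63, σ(33) = 48, σ(34) = 54, σ(35) = 48, σ(36) = 91, σ(37) = 38, σ(38) = 60, σ(39) = 56, σ(40) = 90, σ(41) = 42, σ(42) = 96, σ(43) = 44, σ(44) = 84, σ(45) = 78, σ(46) = 72, σ(47) = 48, σ(48) = 124, σ(49) = 57, σ(50) = 93, σ(51) = 72, σ(52) = 98, σ(53) = 54, σ(54) = 120, σ(55) = 72, σ(56) = 120, σ(57) = 80, σ(58) = 90, σ(59) = 60, σ(60) = 168, σ(61) = 62, σ(62) = 96, σ(63) = 104, σ(64) = 127, σ(65) = 84, σ(66) = 144, σ(67) = 68, σ(68) = 126, σ(69) = 96, σ(70) = 144, σ(71) = 72, σ(72) = 195, σ(73) = 74, σ(74) = 114, σ(75) = 124, σ(76) = 140, σ(77) = 96, σ(78) = 168, σ(79) = 80, σ(80) = 186, σ(81) = 121, σ(82) = 126, σ(83) = 84, σ(84) = 224, σ(85) = 108, σ(86) = 132, σ(87) = 120, σ(88) = 180, σ(89) = 90, σ(90) = 234, σ(91) = 112, σ(92) = 168, σ(93) = 128, σ(94) = 144, σ(95) = 120, σ(96) = 252, σ(97) = 98, σ(98) = 171, σ(99) = 156, σ(100) = 217, σ(101) = 102, σ(102) = 216, σ(103) = 104, σ(104) = 210, σ(105) = 192, σ(106) = 162, σ(107) = 108, σ(108) = 280, σ(109) = 110, σ(110) = 216, σ(111) = 152, σ(112) = 248, σ(113) = 114, σ(114) = 240, σ(115) = 144, σ(116) = 210, σ(117) = 182, σ(118) = 180, σ(119) = 144, σ(120) = 360, σ(121) = 133, σ(122) = 186, σ(123) = 168, σ(124) = 224, σ(125) = 156, σ(126) = 312, σ(127) = 128, σ(128) = 255, σ(129) = 176, σ(130) = 252, σ(131) = 132, σ(132) = 336, σ(133) = 160, σ(134) = 204, σ(135) = 240, σ(136) = 270, σ(137) = 138, σ(138) = 288, σ(139) = 140, σ(140) = 336, σ(141) = 192, σ(142) = 216, σ(143) = 168, σ(144) = 403, σ(145) = 180, σ(146) = 222, σ(147) = 228, σ(148) = 266, σ(149) = 150, σ(150) = 372, σ(151) = 152, σ(152) = 300, σ(153) = 234, σ(154) = 288, σ(155) = 192, σ(156) = 392, σ(157) = 158, σ(158) = 240, σ(159) = 216, σ(160) = 378, σ(161) = 192, σ(162) = 363, σ(163) = 164, σ(164) = 294, σ(165) = 288, σ(166) = 252, σ(167) = 168, σ(168) = 480, σ(169) = 183, σ(170) = 324, σ(171) = 260, σ(172) = 308, σ(173) = 174, σ(174) = 360, σ(175) = 248, σ(176) = 372, σ(177) = 240, σ(178) = 270, σ(179) = 180, σ(180) = 546, σ(181) = 182, σ(182) = 336. Summing all 182 values: 27338. (Average order: Σ_{n ≤ x} σ(n) ~ (π²/12) x². For x = 182, (π²/12)·182² ≈ 27243.40.)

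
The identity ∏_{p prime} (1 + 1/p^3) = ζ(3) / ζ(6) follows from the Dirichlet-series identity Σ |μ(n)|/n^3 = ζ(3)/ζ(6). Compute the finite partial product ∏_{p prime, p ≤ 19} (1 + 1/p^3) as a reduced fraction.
∏ = 223851228120576/189501362017825

The primes p ≤ 19 are [2, 3, 5, 7, 11, 13, 17, 19]. For each, (1 + 1/p^3) = (p^3 + 1)/p^3. Multiplying these fractions over p ∈ [2, 3, 5, 7, 11, 13, 17, 19] gives 223851228120576/189501362017825. (In the limit P → ∞ this tends to ζ(3)/ζ(6).)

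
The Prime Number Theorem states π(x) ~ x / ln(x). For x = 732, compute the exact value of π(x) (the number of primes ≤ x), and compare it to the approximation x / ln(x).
π(732) = 129;  x/ln(x) ≈ 110.98;  relative error ≈ 13.97%.

Directly count primes up to 732: π(732) = 129. The PNT approximation gives 732/ln(732) ≈ 732/6.59578 ≈ 110.98. Relative error (π(x) − x/ln(x)) / π(x) ≈ 13.97%; the approximation is known to undercount slightly (Li(x) is a better estimate).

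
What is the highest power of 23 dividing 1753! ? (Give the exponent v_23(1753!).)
v_23(1753!) = 79

Legendre's formula: v_p(n!) = Σ_{k ≥ 1} ⌊n / p^k⌋. For p = 23, n = 1753, the terms are:
  ⌊1753/23^1⌋ = ⌊1753/23⌋ = 76
  ⌊1753/23^2⌋ = ⌊1753/529⌋ = 3
(the next term ⌊1753/23^3⌋ = 0, terminating the sum). Summing: v_23(1753!) = 76 + 3 = 79.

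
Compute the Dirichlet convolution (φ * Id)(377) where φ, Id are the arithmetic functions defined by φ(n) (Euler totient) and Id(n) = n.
(φ * Id)(377) = 1425

Divisors of 377: [1, 13, 29, 377]. For each d | 377:
  d = 1: φ(1) · Id(377/1) = 1 · 377 = 377
  d = 13: φ(13) · Id(377/13) = 12 · 29 = 348
  d = 29: φ(29) · Id(377/29) = 28 · 13 = 364
  d = 377: φ(377) · Id(377/377) = 336 · 1 = 336
Summing: (φ * Id)(377) = 377 + 348 + 364 + 336 = 1425.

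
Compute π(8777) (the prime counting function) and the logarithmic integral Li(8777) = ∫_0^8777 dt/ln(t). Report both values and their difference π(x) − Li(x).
π(8777) = 1093;  Li(8777) ≈ 1112.42;  π(x) − Li(x) ≈ -19.42.

Direct count of primes ≤ 8777 gives π(8777) = 1093. Numerical evaluation of the logarithmic integral gives Li(8777) ≈ 1112.42. The difference π(x) − Li(x) ≈ -19.42 is typically negative for small/moderate x (Li(x) overestimates), though Littlewood's theorem shows this sign changes infinitely often.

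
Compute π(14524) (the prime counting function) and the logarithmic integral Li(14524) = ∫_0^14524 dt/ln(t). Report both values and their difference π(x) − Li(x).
π(14524) = 1700;  Li(14524) ≈ 1727.04;  π(x) − Li(x) ≈ -27.04.

Direct count of primes ≤ 14524 gives π(14524) = 1700. Numerical evaluation of the logarithmic integral gives Li(14524) ≈ 1727.04. The difference π(x) − Li(x) ≈ -27.04 is typically negative for small/moderate x (Li(x) overestimates), though Littlewood's theorem shows this sign changes infinitely often.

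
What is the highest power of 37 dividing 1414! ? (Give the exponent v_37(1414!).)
v_37(1414!) = 39

Legendre's formula: v_p(n!) = Σ_{k ≥ 1} ⌊n / p^k⌋. For p = 37, n = 1414, the terms are:
  ⌊1414/37^1⌋ = ⌊1414/37⌋ = 38
  ⌊1414/37^2⌋ = ⌊1414/1369⌋ = 1
(the next term ⌊1414/37^3⌋ = 0, terminating the sum). Summing: v_37(1414!) = 38 + 1 = 39.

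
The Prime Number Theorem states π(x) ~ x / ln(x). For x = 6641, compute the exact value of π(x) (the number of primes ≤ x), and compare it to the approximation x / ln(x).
π(6641) = 856;  x/ln(x) ≈ 754.57;  relative error ≈ 11.85%.

Directly count primes up to 6641: π(6641) = 856. The PNT approximation gives 6641/ln(6641) ≈ 6641/8.80102 ≈ 754.57. Relative error (π(x) − x/ln(x)) / π(x) ≈ 11.85%; the approximation is known to undercount slightly (Li(x) is a better estimate).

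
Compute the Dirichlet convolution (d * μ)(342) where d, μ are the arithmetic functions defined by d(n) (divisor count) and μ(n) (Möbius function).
(d * μ)(342) = 1

Divisors of 342: [1, 2, 3, 6, 9, 18, 19, 38, 57, 114, 171, 342]. For each d | 342:
  d = 1: d(1) · μ(342/1) = 1 · 0 = 0
  d = 2: d(2) · μ(342/2) = 2 · 0 = 0
  d = 3: d(3) · μ(342/3) = 2 · -1 = -2
  d = 6: d(6) · μ(342/6) = 4 · 1 = 4
  d = 9: d(9) · μ(342/9) = 3 · 1 = 3
  d = 18: d(18) · μ(342/18) = 6 · -1 = -6
  d = 19: d(19) · μ(342/19) = 2 · 0 = 0
  d = 38: d(38) · μ(342/38) = 4 · 0 = 0
  d = 57: d(57) · μ(342/57) = 4 · 1 = 4
  d = 114: d(114) · μ(342/114) = 8 · -1 = -8
  d = 171: d(171) · μ(342/171) = 6 · -1 = -6
  d = 342: d(342) · μ(342/342) = 12 · 1 = 12
Summing: (d * μ)(342) = 0 + 0 + -2 + 4 + 3 + -6 + 0 + 0 + 4 + -8 + -6 + 12 = 1.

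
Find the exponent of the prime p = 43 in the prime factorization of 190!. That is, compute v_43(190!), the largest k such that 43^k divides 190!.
v_43(190!) = 4

Legendre's formula: v_p(n!) = Σ_{k ≥ 1} ⌊n / p^k⌋. For p = 43, n = 190, the terms are:
  ⌊190/43^1⌋ = ⌊190/43⌋ = 4
(the next term ⌊190/43^2⌋ = 0, terminating the sum). Summing: v_43(190!) = 4 = 4.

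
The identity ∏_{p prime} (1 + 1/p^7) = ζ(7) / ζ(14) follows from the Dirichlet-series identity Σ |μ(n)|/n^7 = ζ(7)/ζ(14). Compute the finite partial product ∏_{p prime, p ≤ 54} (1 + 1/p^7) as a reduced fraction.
∏ = 309952223984670960543603211891856695601672510675385627534277668624533812457091991127236052954668734671204274242309849088/307404601692723276790274585782287621574695329443342398483341336503340384695750533342769593387518417543812906517214978125

The primes p ≤ 54 are [2, 3, 5, 7, 11, 13, 17, 19, 23, 29, 31, 37, 41, 43, 47, 53]. For each, (1 + 1/p^7) = (p^7 + 1)/p^7. Multiplying these fractions over p ∈ [2, 3, 5, 7, 11, 13, 17, 19, 23, 29, 31, 37, 41, 43, 47, 53] gives 309952223984670960543603211891856695601672510675385627534277668624533812457091991127236052954668734671204274242309849088/307404601692723276790274585782287621574695329443342398483341336503340384695750533342769593387518417543812906517214978125. (In the limit P → ∞ this tends to ζ(7)/ζ(14).)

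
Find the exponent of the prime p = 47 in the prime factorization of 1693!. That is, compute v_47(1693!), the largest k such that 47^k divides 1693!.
v_47(1693!) = 36

Legendre's formula: v_p(n!) = Σ_{k ≥ 1} ⌊n / p^k⌋. For p = 47, n = 1693, the terms are:
  ⌊1693/47^1⌋ = ⌊1693/47⌋ = 36
(the next term ⌊1693/47^2⌋ = 0, terminating the sum). Summing: v_47(1693!) = 36 = 36.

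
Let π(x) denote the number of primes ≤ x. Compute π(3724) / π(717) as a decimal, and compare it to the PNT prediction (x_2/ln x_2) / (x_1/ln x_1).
π(3724)/π(717) = 519/127 ≈ 4.0866;  PNT prediction ≈ 4.1532.

π(717) = 127 and π(3724) = 519, so π(3724)/π(717) ≈ 4.0866. The PNT-predicted ratio is (3724/ln(3724)) / (717/ln(717)) ≈ 4.1532. The two agree to within a few percent, as expected.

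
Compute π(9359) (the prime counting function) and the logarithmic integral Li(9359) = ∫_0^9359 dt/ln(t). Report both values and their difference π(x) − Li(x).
π(9359) = 1158;  Li(9359) ≈ 1176.29;  π(x) − Li(x) ≈ -18.29.

Direct count of primes ≤ 9359 gives π(9359) = 1158. Numerical evaluation of the logarithmic integral gives Li(9359) ≈ 1176.29. The difference π(x) − Li(x) ≈ -18.29 is typically negative for small/moderate x (Li(x) overestimates), though Littlewood's theorem shows this sign changes infinitely often.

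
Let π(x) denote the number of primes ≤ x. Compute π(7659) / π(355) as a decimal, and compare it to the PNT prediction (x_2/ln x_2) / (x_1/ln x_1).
π(7659)/π(355) = 971/71 ≈ 13.6761;  PNT prediction ≈ 14.1653.

π(355) = 71 and π(7659) = 971, so π(7659)/π(355) ≈ 13.6761. The PNT-predicted ratio is (7659/ln(7659)) / (355/ln(355)) ≈ 14.1653. The two agree to within a few percent, as expected.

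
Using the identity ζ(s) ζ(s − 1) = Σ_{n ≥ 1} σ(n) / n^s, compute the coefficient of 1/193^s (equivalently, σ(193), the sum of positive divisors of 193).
σ(193) = 194

In the product (Σ m^0/m^s)(Σ k / k^s) = Σ (Σ_{d | n} d) / n^s, the coefficient of 1/n^s is σ(n) = Σ_{d | n} d. For n = 193, divisors are [1, 193]; summing: σ(193) = 194.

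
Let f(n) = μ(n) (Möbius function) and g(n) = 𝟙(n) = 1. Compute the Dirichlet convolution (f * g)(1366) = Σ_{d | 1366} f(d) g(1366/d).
(μ * 𝟙)(1366) = 0

Divisors of 1366: [1, 2, 683, 1366]. For each d | 1366:
  d = 1: μ(1) · 𝟙(1366/1) = 1 · 1 = 1
  d = 2: μ(2) · 𝟙(1366/2) = -1 · 1 = -1
  d = 683: μ(683) · 𝟙(1366/683) = -1 · 1 = -1
  d = 1366: μ(1366) · 𝟙(1366/1366) = 1 · 1 = 1
Summing: (μ * 𝟙)(1366) = 1 + -1 + -1 + 1 = 0.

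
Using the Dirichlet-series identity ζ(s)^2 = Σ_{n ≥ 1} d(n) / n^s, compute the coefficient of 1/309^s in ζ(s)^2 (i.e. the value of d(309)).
d(309) = 4

ζ(s)^2 = (Σ 1/m^s)(Σ 1/k^s). The coefficient of 1/n^s in the product is the number of ordered pairs (m, k) with mk = n, which equals d(n). For n = 309, divisors are [1, 3, 103, 309], so d(309) = 4.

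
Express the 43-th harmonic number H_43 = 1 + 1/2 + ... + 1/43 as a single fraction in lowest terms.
H_43 = 532145396070491417/122332313750680800

Direct summation: H_43 = 1 + 1/2 + ... + 1/43. The least common denominator is lcm(1, ..., 43) = 9419588158802421600; over this denominator the numerator is 9419588158802421600 + 4709794079401210800 + 3139862719600807200 + 2354897039700605400 + 1883917631760484320 + 1569931359800403600 + 1345655451257488800 + 1177448519850302700 + 1046620906533602400 + 941958815880242160 + 856326196254765600 + 784965679900201800 + 724583704523263200 + 672827725628744400 + 627972543920161440 + 588724259925151350 + 554093421106024800 + 523310453266801200 + 495767797831706400 + 470979407940121080 + 448551817085829600 + 428163098127382800 + 409547311252279200 + 392482839950100900 + 376783526352096864 + 362291852261631600 + 348873635511200800 + 336413862814372200 + 324813384786290400 + 313986271960080720 + 303857682542013600 + 294362129962575675 + 285442065418255200 + 277046710553012400 + 269131090251497760 + 261655226633400600 + 254583463751416800 + 247883898915853200 + 241527901507754400 + 235489703970060540 + 229746052653717600 + 224275908542914800 + 219060189739591200 = 40975195497427839109, so H_43 = 40975195497427839109/9419588158802421600; reducing by gcd(40975195497427839109, 9419588158802421600) = 77 gives 532145396070491417/122332313750680800 ≈ 4.35000. (The PNT-adjacent estimate ln(43) + γ ≈ 4.33842 matches within O(1/n).)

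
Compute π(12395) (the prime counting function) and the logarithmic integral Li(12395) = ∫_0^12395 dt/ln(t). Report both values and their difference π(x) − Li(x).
π(12395) = 1479;  Li(12395) ≈ 1503.08;  π(x) − Li(x) ≈ -24.08.

Direct count of primes ≤ 12395 gives π(12395) = 1479. Numerical evaluation of the logarithmic integral gives Li(12395) ≈ 1503.08. The difference π(x) − Li(x) ≈ -24.08 is typically negative for small/moderate x (Li(x) overestimates), though Littlewood's theorem shows this sign changes infinitely often.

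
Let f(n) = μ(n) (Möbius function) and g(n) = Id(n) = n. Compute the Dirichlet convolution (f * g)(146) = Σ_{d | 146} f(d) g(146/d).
(μ * Id)(146) = 72

Divisors of 146: [1, 2, 73, 146]. For each d | 146:
  d = 1: μ(1) · Id(146/1) = 1 · 146 = 146
  d = 2: μ(2) · Id(146/2) = -1 · 73 = -73
  d = 73: μ(73) · Id(146/73) = -1 · 2 = -2
  d = 146: μ(146) · Id(146/146) = 1 · 1 = 1
Summing: (μ * Id)(146) = 146 + -73 + -2 + 1 = 72.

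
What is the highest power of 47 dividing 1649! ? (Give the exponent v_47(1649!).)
v_47(1649!) = 35

Legendre's formula: v_p(n!) = Σ_{k ≥ 1} ⌊n / p^k⌋. For p = 47, n = 1649, the terms are:
  ⌊1649/47^1⌋ = ⌊1649/47⌋ = 35
(the next term ⌊1649/47^2⌋ = 0, terminating the sum). Summing: v_47(1649!) = 35 = 35.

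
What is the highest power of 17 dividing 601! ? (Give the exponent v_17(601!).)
v_17(601!) = 37

Legendre's formula: v_p(n!) = Σ_{k ≥ 1} ⌊n / p^k⌋. For p = 17, n = 601, the terms are:
  ⌊601/17^1⌋ = ⌊601/17⌋ = 35
  ⌊601/17^2⌋ = ⌊601/289⌋ = 2
(the next term ⌊601/17^3⌋ = 0, terminating the sum). Summing: v_17(601!) = 35 + 2 = 37.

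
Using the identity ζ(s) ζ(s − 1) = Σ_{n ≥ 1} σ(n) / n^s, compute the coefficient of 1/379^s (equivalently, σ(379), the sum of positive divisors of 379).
σ(379) = 380

In the product (Σ m^0/m^s)(Σ k / k^s) = Σ (Σ_{d | n} d) / n^s, the coefficient of 1/n^s is σ(n) = Σ_{d | n} d. For n = 379, divisors are [1, 379]; summing: σ(379) = 380.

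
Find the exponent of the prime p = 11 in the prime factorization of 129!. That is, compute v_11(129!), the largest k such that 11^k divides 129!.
v_11(129!) = 12

Legendre's formula: v_p(n!) = Σ_{k ≥ 1} ⌊n / p^k⌋. For p = 11, n = 129, the terms are:
  ⌊129/11^1⌋ = ⌊129/11⌋ = 11
  ⌊129/11^2⌋ = ⌊129/121⌋ = 1
(the next term ⌊129/11^3⌋ = 0, terminating the sum). Summing: v_11(129!) = 11 + 1 = 12.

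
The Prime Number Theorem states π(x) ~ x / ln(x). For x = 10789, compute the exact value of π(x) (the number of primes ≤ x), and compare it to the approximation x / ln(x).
π(10789) = 1314;  x/ln(x) ≈ 1161.82;  relative error ≈ 11.58%.

Directly count primes up to 10789: π(10789) = 1314. The PNT approximation gives 10789/ln(10789) ≈ 10789/9.28628 ≈ 1161.82. Relative error (π(x) − x/ln(x)) / π(x) ≈ 11.58%; the approximation is known to undercount slightly (Li(x) is a better estimate).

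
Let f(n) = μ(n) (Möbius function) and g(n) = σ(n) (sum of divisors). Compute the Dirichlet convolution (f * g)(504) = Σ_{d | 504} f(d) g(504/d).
(μ * σ)(504) = 504

Divisors of 504: [1, 2, 3, 4, 6, 7, 8, 9, 12, 14, 18, 21, 24, 28, 36, 42, 56, 63, 72, 84, 126, 168, 252, 504]. For each d | 504:
  d = 1: μ(1) · σ(504/1) = 1 · 1560 = 1560
  d = 2: μ(2) · σ(504/2) = -1 · 728 = -728
  d = 3: μ(3) · σ(504/3) = -1 · 480 = -480
  d = 4: μ(4) · σ(504/4) = 0 · 312 = 0
  d = 6: μ(6) · σ(504/6) = 1 · 224 = 224
  d = 7: μ(7) · σ(504/7) = -1 · 195 = -195
  d = 8: μ(8) · σ(504/8) = 0 · 104 = 0
  d = 9: μ(9) · σ(504/9) = 0 · 120 = 0
  d = 12: μ(12) · σ(504/12) = 0 · 96 = 0
  d = 14: μ(14) · σ(504/14) = 1 · 91 = 91
  d = 18: μ(18) · σ(504/18) = 0 · 56 = 0
  d = 21: μ(21) · σ(504/21) = 1 · 60 = 60
  d = 24: μ(24) · σ(504/24) = 0 · 32 = 0
  d = 28: μ(28) · σ(504/28) = 0 · 39 = 0
  d = 36: μ(36) · σ(504/36) = 0 · 24 = 0
  d = 42: μ(42) · σ(504/42) = -1 · 28 = -28
  d = 56: μ(56) · σ(504/56) = 0 · 13 = 0
  d = 63: μ(63) · σ(504/63) = 0 · 15 = 0
  d = 72: μ(72) · σ(504/72) = 0 · 8 = 0
  d = 84: μ(84) · σ(504/84) = 0 · 12 = 0
  d = 126: μ(126) · σ(504/126) = 0 · 7 = 0
  d = 168: μ(168) · σ(504/168) = 0 · 4 = 0
  d = 252: μ(252) · σ(504/252) = 0 · 3 = 0
  d = 504: μ(504) · σ(504/504) = 0 · 1 = 0
Summing: (μ * σ)(504) = 1560 + -728 + -480 + 0 + 224 + -195 + 0 + 0 + 0 + 91 + 0 + 60 + 0 + 0 + 0 + -28 + 0 + 0 + 0 + 0 + 0 + 0 + 0 + 0 = 504.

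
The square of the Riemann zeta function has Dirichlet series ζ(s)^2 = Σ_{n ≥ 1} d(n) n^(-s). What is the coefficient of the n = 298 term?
d(298) = 4

ζ(s)^2 = (Σ 1/m^s)(Σ 1/k^s). The coefficient of 1/n^s in the product is the number of ordered pairs (m, k) with mk = n, which equals d(n). For n = 298, divisors are [1, 2, 149, 298], so d(298) = 4.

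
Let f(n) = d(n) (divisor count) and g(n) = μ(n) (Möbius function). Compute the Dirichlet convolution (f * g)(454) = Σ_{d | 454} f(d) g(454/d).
(d * μ)(454) = 1

Divisors of 454: [1, 2, 227, 454]. For each d | 454:
  d = 1: d(1) · μ(454/1) = 1 · 1 = 1
  d = 2: d(2) · μ(454/2) = 2 · -1 = -2
  d = 227: d(227) · μ(454/227) = 2 · -1 = -2
  d = 454: d(454) · μ(454/454) = 4 · 1 = 4
Summing: (d * μ)(454) = 1 + -2 + -2 + 4 = 1.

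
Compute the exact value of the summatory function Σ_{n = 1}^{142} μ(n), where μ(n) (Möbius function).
Σ_{n ≤ 142} μ(n) = -2

Compute μ(n) for each 1 ≤ n ≤ 142: μ(1) = 1, μ(2) = -1, μ(3) = -1, μ(4) = 0, μ(5) = -1, μ(6) = 1, μ(7) = -1, μ(8) = 0, μ(9) = 0, μ(10) = 1, μ(11) = -1, μ(12) = 0, μ(13) = -1, μ(14) = 1, μ(15) = 1, μ(16) = 0, μ(17) = -1, μ(18) = 0, μ(19) = -1, μ(20) = 0, μ(21) = 1, μ(22) = 1, μ(23) = -1, μ(24) = 0, μ(25) = 0, μ(26) = 1, μ(27) = 0, μ(28) = 0, μ(29) = -1, μ(30) = -1, μ(31) = -1, μ(32) = 0, μ(33) = 1, μ(34) = 1, μ(35) = 1, μ(36) = 0, μ(37) = -1, μ(38) = 1, μ(39) = 1, μ(40) = 0, μ(41) = -1, μ(42) = -1, μ(43) = -1, μ(44) = 0, μ(45) = 0, μ(46) = 1, μ(47) = -1, μ(48) = 0, μ(49) = 0, μ(50) = 0, μ(51) = 1, μ(52) = 0, μ(53) = -1, μ(54) = 0, μ(55) = 1, μ(56) = 0, μ(57) = 1, μ(58) = 1, μ(59) = -1, μ(60) = 0, μ(61) = -1, μ(62) = 1, μ(63) = 0, μ(64) = 0, μ(65) = 1, μ(66) = -1, μ(67) = -1, μ(68) = 0, μ(69) = 1, μ(70) = -1, μ(71) = -1, μ(72) = 0, μ(73) = -1, μ(74) = 1, μ(75) = 0, μ(76) = 0, μ(77) = 1, μ(78) = -1, μ(79) = -1, μ(80) = 0, μ(81) = 0, μ(82) = 1, μ(83) = -1, μ(84) = 0, μ(85) = 1, μ(86) = 1, μ(87) = 1, μ(88) = 0, μ(89) = -1, μ(90) = 0, μ(91) = 1, μ(92) = 0, μ(93) = 1, μ(94) = 1, μ(95) = 1, μ(96) = 0, μ(97) = -1, μ(98) = 0, μ(99) = 0, μ(100) = 0, μ(101) = -1, μ(102) = -1, μ(103) = -1, μ(104) = 0, μ(105) = -1, μ(106) = 1, μ(107) = -1, μ(108) = 0, μ(109) = -1, μ(110) = -1, μ(111) = 1, μ(112) = 0, μ(113) = -1, μ(114) = -1, μ(115) = 1, μ(116) = 0, μ(117) = 0, μ(118) = 1, μ(119) = 1, μ(120) = 0, μ(121) = 0, μ(122) = 1, μ(123) = 1, μ(124) = 0, μ(125) = 0, μ(126) = 0, μ(127) = -1, μ(128) = 0, μ(129) = 1, μ(130) = -1, μ(131) = -1, μ(132) = 0, μ(133) = 1, μ(134) = 1, μ(135) = 0, μ(136) = 0, μ(137) = -1, μ(138) = -1, μ(139) = -1, μ(140) = 0, μ(141) = 1, μ(142) = 1. Summing all 142 values: -2. (Mertens function M(x) = Σ_{n ≤ x} μ(n); on average M(x) should be small (PNT ⟺ M(x) = o(x)).)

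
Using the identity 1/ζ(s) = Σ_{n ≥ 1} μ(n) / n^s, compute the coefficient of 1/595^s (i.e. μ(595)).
μ(595) = -1

Factor n = 595 = 5 · 7 · 17. μ(n) = 0 if any exponent ≥ 2 (not squarefree); otherwise μ(n) = (−1)^{ω(n)} where ω(n) is the number of distinct prime factors. Applying: μ(595) = -1.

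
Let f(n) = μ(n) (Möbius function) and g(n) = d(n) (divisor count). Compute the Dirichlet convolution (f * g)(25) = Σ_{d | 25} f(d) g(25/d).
(μ * d)(25) = 1

Divisors of 25: [1, 5, 25]. For each d | 25:
  d = 1: μ(1) · d(25/1) = 1 · 3 = 3
  d = 5: μ(5) · d(25/5) = -1 · 2 = -2
  d = 25: μ(25) · d(25/25) = 0 · 1 = 0
Summing: (μ * d)(25) = 3 + -2 + 0 = 1.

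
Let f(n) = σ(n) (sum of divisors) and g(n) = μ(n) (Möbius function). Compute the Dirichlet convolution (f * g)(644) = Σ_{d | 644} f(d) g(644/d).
(σ * μ)(644) = 644

Divisors of 644: [1, 2, 4, 7, 14, 23, 28, 46, 92, 161, 322, 644]. For each d | 644:
  d = 1: σ(1) · μ(644/1) = 1 · 0 = 0
  d = 2: σ(2) · μ(644/2) = 3 · -1 = -3
  d = 4: σ(4) · μ(644/4) = 7 · 1 = 7
  d = 7: σ(7) · μ(644/7) = 8 · 0 = 0
  d = 14: σ(14) · μ(644/14) = 24 · 1 = 24
  d = 23: σ(23) · μ(644/23) = 24 · 0 = 0
  d = 28: σ(28) · μ(644/28) = 56 · -1 = -56
  d = 46: σ(46) · μ(644/46) = 72 · 1 = 72
  d = 92: σ(92) · μ(644/92) = 168 · -1 = -168
  d = 161: σ(161) · μ(644/161) = 192 · 0 = 0
  d = 322: σ(322) · μ(644/322) = 576 · -1 = -576
  d = 644: σ(644) · μ(644/644) = 1344 · 1 = 1344
Summing: (σ * μ)(644) = 0 + -3 + 7 + 0 + 24 + 0 + -56 + 72 + -168 + 0 + -576 + 1344 = 644.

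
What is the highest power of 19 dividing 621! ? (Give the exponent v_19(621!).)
v_19(621!) = 33

Legendre's formula: v_p(n!) = Σ_{k ≥ 1} ⌊n / p^k⌋. For p = 19, n = 621, the terms are:
  ⌊621/19^1⌋ = ⌊621/19⌋ = 32
  ⌊621/19^2⌋ = ⌊621/361⌋ = 1
(the next term ⌊621/19^3⌋ = 0, terminating the sum). Summing: v_19(621!) = 32 + 1 = 33.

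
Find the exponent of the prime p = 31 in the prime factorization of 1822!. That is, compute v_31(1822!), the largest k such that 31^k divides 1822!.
v_31(1822!) = 59

Legendre's formula: v_p(n!) = Σ_{k ≥ 1} ⌊n / p^k⌋. For p = 31, n = 1822, the terms are:
  ⌊1822/31^1⌋ = ⌊1822/31⌋ = 58
  ⌊1822/31^2⌋ = ⌊1822/961⌋ = 1
(the next term ⌊1822/31^3⌋ = 0, terminating the sum). Summing: v_31(1822!) = 58 + 1 = 59.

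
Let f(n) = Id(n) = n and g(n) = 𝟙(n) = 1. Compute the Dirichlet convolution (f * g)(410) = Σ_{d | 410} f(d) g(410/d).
(Id * 𝟙)(410) = 756

Divisors of 410: [1, 2, 5, 10, 41, 82, 205, 410]. For each d | 410:
  d = 1: Id(1) · 𝟙(410/1) = 1 · 1 = 1
  d = 2: Id(2) · 𝟙(410/2) = 2 · 1 = 2
  d = 5: Id(5) · 𝟙(410/5) = 5 · 1 = 5
  d = 10: Id(10) · 𝟙(410/10) = 10 · 1 = 10
  d = 41: Id(41) · 𝟙(410/41) = 41 · 1 = 41
  d = 82: Id(82) · 𝟙(410/82) = 82 · 1 = 82
  d = 205: Id(205) · 𝟙(410/205) = 205 · 1 = 205
  d = 410: Id(410) · 𝟙(410/410) = 410 · 1 = 410
Summing: (Id * 𝟙)(410) = 1 + 2 + 5 + 10 + 41 + 82 + 205 + 410 = 756.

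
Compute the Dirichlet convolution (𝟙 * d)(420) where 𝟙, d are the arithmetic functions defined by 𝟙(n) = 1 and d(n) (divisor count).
(𝟙 * d)(420) = 162

Divisors of 420: [1, 2, 3, 4, 5, 6, 7, 10, 12, 14, 15, 20, 21, 28, 30, 35, 42, 60, 70, 84, 105, 140, 210, 420]. For each d | 420:
  d = 1: 𝟙(1) · d(420/1) = 1 · 24 = 24
  d = 2: 𝟙(2) · d(420/2) = 1 · 16 = 16
  d = 3: 𝟙(3) · d(420/3) = 1 · 12 = 12
  d = 4: 𝟙(4) · d(420/4) = 1 · 8 = 8
  d = 5: 𝟙(5) · d(420/5) = 1 · 12 = 12
  d = 6: 𝟙(6) · d(420/6) = 1 · 8 = 8
  d = 7: 𝟙(7) · d(420/7) = 1 · 12 = 12
  d = 10: 𝟙(10) · d(420/10) = 1 · 8 = 8
  d = 12: 𝟙(12) · d(420/12) = 1 · 4 = 4
  d = 14: 𝟙(14) · d(420/14) = 1 · 8 = 8
  d = 15: 𝟙(15) · d(420/15) = 1 · 6 = 6
  d = 20: 𝟙(20) · d(420/20) = 1 · 4 = 4
  d = 21: 𝟙(21) · d(420/21) = 1 · 6 = 6
  d = 28: 𝟙(28) · d(420/28) = 1 · 4 = 4
  d = 30: 𝟙(30) · d(420/30) = 1 · 4 = 4
  d = 35: 𝟙(35) · d(420/35) = 1 · 6 = 6
  d = 42: 𝟙(42) · d(420/42) = 1 · 4 = 4
  d = 60: 𝟙(60) · d(420/60) = 1 · 2 = 2
  d = 70: 𝟙(70) · d(420/70) = 1 · 4 = 4
  d = 84: 𝟙(84) · d(420/84) = 1 · 2 = 2
  d = 105: 𝟙(105) · d(420/105) = 1 · 3 = 3
  d = 140: 𝟙(140) · d(420/140) = 1 · 2 = 2
  d = 210: 𝟙(210) · d(420/210) = 1 · 2 = 2
  d = 420: 𝟙(420) · d(420/420) = 1 · 1 = 1
Summing: (𝟙 * d)(420) = 24 + 16 + 12 + 8 + 12 + 8 + 12 + 8 + 4 + 8 + 6 + 4 + 6 + 4 + 4 + 6 + 4 + 2 + 4 + 2 + 3 + 2 + 2 + 1 = 162.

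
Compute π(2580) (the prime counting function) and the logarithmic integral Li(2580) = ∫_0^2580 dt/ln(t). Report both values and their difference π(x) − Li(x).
π(2580) = 376;  Li(2580) ≈ 389.81;  π(x) − Li(x) ≈ -13.81.

Direct count of primes ≤ 2580 gives π(2580) = 376. Numerical evaluation of the logarithmic integral gives Li(2580) ≈ 389.81. The difference π(x) − Li(x) ≈ -13.81 is typically negative for small/moderate x (Li(x) overestimates), though Littlewood's theorem shows this sign changes infinitely often.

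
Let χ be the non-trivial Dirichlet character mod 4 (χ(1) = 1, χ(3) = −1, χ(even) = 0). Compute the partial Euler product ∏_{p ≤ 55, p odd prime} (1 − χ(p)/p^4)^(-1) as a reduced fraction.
∏ = 257364431333305770108011762895409938991497014556861335561/260241495905762991772533773778373936417391479107040051200

The odd primes p ≤ 55 are [3, 5, 7, 11, 13, 17, 19, 23, 29, 31, 37, 41, 43, 47, 53]. For each, χ(p) = 1 if p ≡ 1 mod 4, χ(p) = −1 if p ≡ 3 mod 4. Taking (1 − χ(p)/p^4)^(-1) = p^4/(p^4 − χ(p)): (1 − (-1)/3^4)^(-1) · (1 − (1)/5^4)^(-1) · (1 − (-1)/7^4)^(-1) · (1 − (-1)/11^4)^(-1) · (1 − (1)/13^4)^(-1) · (1 − (1)/17^4)^(-1) · (1 − (-1)/19^4)^(-1) · (1 − (-1)/23^4)^(-1) · (1 − (1)/29^4)^(-1) · (1 − (-1)/31^4)^(-1) · (1 − (1)/37^4)^(-1) · (1 − (1)/41^4)^(-1) · (1 − (-1)/43^4)^(-1) · (1 − (-1)/47^4)^(-1) · (1 − (1)/53^4)^(-1) = 257364431333305770108011762895409938991497014556861335561/260241495905762991772533773778373936417391479107040051200.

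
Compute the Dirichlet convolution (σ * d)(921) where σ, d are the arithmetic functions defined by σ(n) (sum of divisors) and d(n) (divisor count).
(σ * d)(921) = 1860

Divisors of 921: [1, 3, 307, 921]. For each d | 921:
  d = 1: σ(1) · d(921/1) = 1 · 4 = 4
  d = 3: σ(3) · d(921/3) = 4 · 2 = 8
  d = 307: σ(307) · d(921/307) = 308 · 2 = 616
  d = 921: σ(921) · d(921/921) = 1232 · 1 = 1232
Summing: (σ * d)(921) = 4 + 8 + 616 + 1232 = 1860.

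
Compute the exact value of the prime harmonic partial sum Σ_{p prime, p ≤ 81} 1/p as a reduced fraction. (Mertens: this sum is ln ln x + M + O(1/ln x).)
Σ 1/p = 5692733621468679832887230172131/3217644767340672907899084554130

π(81) = 22, so the primes ≤ 81 are [2, 3, 5, 7, 11, 13, 17, 19, 23, 29, 31, 37, 41, 43, 47, 53, 59, 61, 67, 71, 73, 79]. Summing 1/p over these primes: 5692733621468679832887230172131/3217644767340672907899084554130 ≈ 1.7692. Mertens estimate ln ln(81) + 0.2615 ≈ 1.7418.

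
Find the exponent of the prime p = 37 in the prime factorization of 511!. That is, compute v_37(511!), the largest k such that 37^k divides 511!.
v_37(511!) = 13

Legendre's formula: v_p(n!) = Σ_{k ≥ 1} ⌊n / p^k⌋. For p = 37, n = 511, the terms are:
  ⌊511/37^1⌋ = ⌊511/37⌋ = 13
(the next term ⌊511/37^2⌋ = 0, terminating the sum). Summing: v_37(511!) = 13 = 13.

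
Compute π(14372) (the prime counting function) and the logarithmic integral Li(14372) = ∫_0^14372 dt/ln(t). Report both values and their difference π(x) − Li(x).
π(14372) = 1684;  Li(14372) ≈ 1711.17;  π(x) − Li(x) ≈ -27.17.

Direct count of primes ≤ 14372 gives π(14372) = 1684. Numerical evaluation of the logarithmic integral gives Li(14372) ≈ 1711.17. The difference π(x) − Li(x) ≈ -27.17 is typically negative for small/moderate x (Li(x) overestimates), though Littlewood's theorem shows this sign changes infinitely often.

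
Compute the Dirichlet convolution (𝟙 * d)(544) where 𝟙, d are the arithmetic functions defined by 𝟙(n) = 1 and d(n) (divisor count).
(𝟙 * d)(544) = 63

Divisors of 544: [1, 2, 4, 8, 16, 17, 32, 34, 68, 136, 272, 544]. For each d | 544:
  d = 1: 𝟙(1) · d(544/1) = 1 · 12 = 12
  d = 2: 𝟙(2) · d(544/2) = 1 · 10 = 10
  d = 4: 𝟙(4) · d(544/4) = 1 · 8 = 8
  d = 8: 𝟙(8) · d(544/8) = 1 · 6 = 6
  d = 16: 𝟙(16) · d(544/16) = 1 · 4 = 4
  d = 17: 𝟙(17) · d(544/17) = 1 · 6 = 6
  d = 32: 𝟙(32) · d(544/32) = 1 · 2 = 2
  d = 34: 𝟙(34) · d(544/34) = 1 · 5 = 5
  d = 68: 𝟙(68) · d(544/68) = 1 · 4 = 4
  d = 136: 𝟙(136) · d(544/136) = 1 · 3 = 3
  d = 272: 𝟙(272) · d(544/272) = 1 · 2 = 2
  d = 544: 𝟙(544) · d(544/544) = 1 · 1 = 1
Summing: (𝟙 * d)(544) = 12 + 10 + 8 + 6 + 4 + 6 + 2 + 5 + 4 + 3 + 2 + 1 = 63.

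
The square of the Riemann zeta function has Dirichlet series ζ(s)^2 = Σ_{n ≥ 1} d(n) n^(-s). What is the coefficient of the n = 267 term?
d(267) = 4

ζ(s)^2 = (Σ 1/m^s)(Σ 1/k^s). The coefficient of 1/n^s in the product is the number of ordered pairs (m, k) with mk = n, which equals d(n). For n = 267, divisors are [1, 3, 89, 267], so d(267) = 4.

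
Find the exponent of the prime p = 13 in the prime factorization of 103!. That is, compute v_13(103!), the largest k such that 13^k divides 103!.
v_13(103!) = 7

Legendre's formula: v_p(n!) = Σ_{k ≥ 1} ⌊n / p^k⌋. For p = 13, n = 103, the terms are:
  ⌊103/13^1⌋ = ⌊103/13⌋ = 7
(the next term ⌊103/13^2⌋ = 0, terminating the sum). Summing: v_13(103!) = 7 = 7.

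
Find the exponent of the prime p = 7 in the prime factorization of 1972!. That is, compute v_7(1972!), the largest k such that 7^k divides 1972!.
v_7(1972!) = 326

Legendre's formula: v_p(n!) = Σ_{k ≥ 1} ⌊n / p^k⌋. For p = 7, n = 1972, the terms are:
  ⌊1972/7^1⌋ = ⌊1972/7⌋ = 281
  ⌊1972/7^2⌋ = ⌊1972/49⌋ = 40
  ⌊1972/7^3⌋ = ⌊1972/343⌋ = 5
(the next term ⌊1972/7^4⌋ = 0, terminating the sum). Summing: v_7(1972!) = 281 + 40 + 5 = 326.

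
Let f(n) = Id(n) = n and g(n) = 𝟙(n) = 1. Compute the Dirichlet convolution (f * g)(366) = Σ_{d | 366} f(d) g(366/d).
(Id * 𝟙)(366) = 744

Divisors of 366: [1, 2, 3, 6, 61, 122, 183, 366]. For each d | 366:
  d = 1: Id(1) · 𝟙(366/1) = 1 · 1 = 1
  d = 2: Id(2) · 𝟙(366/2) = 2 · 1 = 2
  d = 3: Id(3) · 𝟙(366/3) = 3 · 1 = 3
  d = 6: Id(6) · 𝟙(366/6) = 6 · 1 = 6
  d = 61: Id(61) · 𝟙(366/61) = 61 · 1 = 61
  d = 122: Id(122) · 𝟙(366/122) = 122 · 1 = 122
  d = 183: Id(183) · 𝟙(366/183) = 183 · 1 = 183
  d = 366: Id(366) · 𝟙(366/366) = 366 · 1 = 366
Summing: (Id * 𝟙)(366) = 1 + 2 + 3 + 6 + 61 + 122 + 183 + 366 = 744.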